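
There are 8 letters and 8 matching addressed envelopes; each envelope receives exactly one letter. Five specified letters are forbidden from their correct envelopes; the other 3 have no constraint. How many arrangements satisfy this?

Inclusion-exclusion on the 5 forbidden self-matches:
Σ_{j=0}^{5} (-1)^j C(5,j)(8-j)!
= C(5,0)·8! - C(5,1)·7! + C(5,2)·6! - C(5,3)·5! + C(5,4)·4! - C(5,5)·3!
= 40320 - 25200 + 7200 - 1200 + 120 - 6
= 21234

21234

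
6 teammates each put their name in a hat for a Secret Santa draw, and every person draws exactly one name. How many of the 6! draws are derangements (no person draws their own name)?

The number of derangements of 6 is !6 = Σ_{k=0}^{6} (-1)^k·6!/k!
= 6! - 6!/1! + 6!/2! - 6!/3! + 6!/4! - 6!/5! + 6!/6!
= 720 - 720 + 360 - 120 + 30 - 6 + 1
= 265

265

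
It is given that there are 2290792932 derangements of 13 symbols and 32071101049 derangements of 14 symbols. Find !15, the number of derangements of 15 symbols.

!15 = (15-1)·(!14 + !13) = 14·(32071101049 + 2290792932) = 14·34361893981 = 481066515734.

481066515734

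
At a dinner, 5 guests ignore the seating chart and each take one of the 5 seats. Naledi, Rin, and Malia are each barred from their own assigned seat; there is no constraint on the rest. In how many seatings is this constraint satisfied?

Let A_j be the event that the j-th constrained one is fixed. By inclusion-exclusion over the 3 events:
Σ_{j=0}^{3} (-1)^j C(3,j)(5-j)!
= C(3,0)·5! - C(3,1)·4! + C(3,2)·3! - C(3,3)·2!
= 120 - 72 + 18 - 2
= 64

64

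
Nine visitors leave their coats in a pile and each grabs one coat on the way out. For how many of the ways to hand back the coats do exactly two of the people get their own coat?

66744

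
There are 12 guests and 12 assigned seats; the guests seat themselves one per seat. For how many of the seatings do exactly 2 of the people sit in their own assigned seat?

88107426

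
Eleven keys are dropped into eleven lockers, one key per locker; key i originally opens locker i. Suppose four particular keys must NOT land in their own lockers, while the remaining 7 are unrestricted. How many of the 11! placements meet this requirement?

Let A_j be the event that the j-th constrained one is fixed. By inclusion-exclusion over the 4 events:
Σ_{j=0}^{4} (-1)^j C(4,j)(11-j)!
= C(4,0)·11! - C(4,1)·10! + C(4,2)·9! - C(4,3)·8! + C(4,4)·7!
= 39916800 - 14515200 + 2177280 - 161280 + 5040
= 27422640

27422640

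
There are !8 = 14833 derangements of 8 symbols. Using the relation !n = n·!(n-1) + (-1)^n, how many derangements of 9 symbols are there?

133496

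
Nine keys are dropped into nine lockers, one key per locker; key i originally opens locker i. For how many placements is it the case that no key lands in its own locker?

Use !n = n·!(n-1) + (-1)^n.
!9 = 9·14833 - 1 = 133496

133496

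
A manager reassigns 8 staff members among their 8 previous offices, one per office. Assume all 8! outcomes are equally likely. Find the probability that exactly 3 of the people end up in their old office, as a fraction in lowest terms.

11/180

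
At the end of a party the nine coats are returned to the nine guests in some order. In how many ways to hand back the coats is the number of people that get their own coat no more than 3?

355997

Sum C(9,i)·!(9-i) for i = 0..3:
  i=0: C(9,0)·!9 = 1·133496 = 133496
  i=1: C(9,1)·!8 = 9·14833 = 133497
  i=2: C(9,2)·!7 = 36·1854 = 66744
  i=3: C(9,3)·!6 = 84·265 = 22260
Total = 355997.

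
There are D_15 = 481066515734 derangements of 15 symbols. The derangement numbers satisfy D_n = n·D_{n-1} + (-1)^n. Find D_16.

7697064251745

D_16 = 16·481066515734 + 1 = 7697064251745.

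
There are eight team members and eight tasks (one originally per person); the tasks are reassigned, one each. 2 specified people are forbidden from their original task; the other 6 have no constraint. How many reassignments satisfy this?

30960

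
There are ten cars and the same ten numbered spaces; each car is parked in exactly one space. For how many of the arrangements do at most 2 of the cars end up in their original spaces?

Sum C(10,i)·!(10-i) for i = 0..2:
  i=0: C(10,0)·!10 = 1·1334961 = 1334961
  i=1: C(10,1)·!9 = 10·133496 = 1334960
  i=2: C(10,2)·!8 = 45·14833 = 667485
Total = 3337406.

3337406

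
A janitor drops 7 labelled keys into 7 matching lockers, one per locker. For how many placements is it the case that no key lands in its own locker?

By inclusion-exclusion, !7 = Σ (-1)^k · 7!/k! for k=0..7
= 7! - 7!/1! + 7!/2! - 7!/3! + 7!/4! - 7!/5! + 7!/6! - 7!/7!
= 5040 - 5040 + 2520 - 840 + 210 - 42 + 7 - 1
= 1854

1854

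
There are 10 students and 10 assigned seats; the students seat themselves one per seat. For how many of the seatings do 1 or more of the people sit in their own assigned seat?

2293839

Sum C(10,i)·!(10-i) for i = 1..10:
  i=1: C(10,1)·!9 = 10·133496 = 1334960
  i=2: C(10,2)·!8 = 45·14833 = 667485
  i=3: C(10,3)·!7 = 120·1854 = 222480
  i=4: C(10,4)·!6 = 210·265 = 55650
  i=5: C(10,5)·!5 = 252·44 = 11088
  i=6: C(10,6)·!4 = 210·9 = 1890
  i=7: C(10,7)·!3 = 120·2 = 240
  i=8: C(10,8)·!2 = 45·1 = 45
  i=9: C(10,9)·!1 = 10·0 = 0
  i=10: C(10,10)·!0 = 1·1 = 1
Total = 2293839.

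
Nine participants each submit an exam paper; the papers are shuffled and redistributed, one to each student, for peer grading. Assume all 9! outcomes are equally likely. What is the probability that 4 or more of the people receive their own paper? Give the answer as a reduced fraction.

Favorable outcomes: Σ_{i≥4} C(9,i)·!(9-i) = 126·44 + 126·9 + 84·2 + 36·1 + 9·0 + 1·1 = 6883.
Total outcomes: 9! = 362880.
Probability = 6883/362880 = 6883/362880.

6883/362880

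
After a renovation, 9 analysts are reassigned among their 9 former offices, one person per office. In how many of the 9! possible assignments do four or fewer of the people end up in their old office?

361541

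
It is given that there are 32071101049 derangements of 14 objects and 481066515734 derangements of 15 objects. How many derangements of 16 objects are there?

!16 = (16-1)·(!15 + !14) = 15·(481066515734 + 32071101049) = 15·513137616783 = 7697064251745.

7697064251745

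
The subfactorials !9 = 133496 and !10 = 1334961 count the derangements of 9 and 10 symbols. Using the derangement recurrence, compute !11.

14684570

!11 = (11-1)·(!10 + !9) = 10·(1334961 + 133496) = 10·1468457 = 14684570.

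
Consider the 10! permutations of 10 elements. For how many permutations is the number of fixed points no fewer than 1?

2293839

Sum C(10,i)·!(10-i) for i = 1..10:
  i=1: C(10,1)·!9 = 10·133496 = 1334960
  i=2: C(10,2)·!8 = 45·14833 = 667485
  i=3: C(10,3)·!7 = 120·1854 = 222480
  i=4: C(10,4)·!6 = 210·265 = 55650
  i=5: C(10,5)·!5 = 252·44 = 11088
  i=6: C(10,6)·!4 = 210·9 = 1890
  i=7: C(10,7)·!3 = 120·2 = 240
  i=8: C(10,8)·!2 = 45·1 = 45
  i=9: C(10,9)·!1 = 10·0 = 0
  i=10: C(10,10)·!0 = 1·1 = 1
Total = 2293839.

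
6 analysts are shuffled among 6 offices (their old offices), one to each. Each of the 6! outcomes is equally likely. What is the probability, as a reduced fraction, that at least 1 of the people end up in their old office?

91/144

Favorable outcomes: Σ_{i≥1} C(6,i)·!(6-i) = 6·44 + 15·9 + 20·2 + 15·1 + 6·0 + 1·1 = 455.
Total outcomes: 6! = 720.
Probability = 455/720 = 91/144.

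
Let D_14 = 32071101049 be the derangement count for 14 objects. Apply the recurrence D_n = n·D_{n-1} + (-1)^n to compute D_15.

481066515734

D_15 = 15·32071101049 - 1 = 481066515734.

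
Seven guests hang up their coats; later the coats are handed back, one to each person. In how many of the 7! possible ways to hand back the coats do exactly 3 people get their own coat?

315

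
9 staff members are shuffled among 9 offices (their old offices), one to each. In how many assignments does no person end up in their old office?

133496

!9 is the nearest integer to 9!/e.
9! = 362880, and 362880/e ≈ 133496.09, so !9 = 133496.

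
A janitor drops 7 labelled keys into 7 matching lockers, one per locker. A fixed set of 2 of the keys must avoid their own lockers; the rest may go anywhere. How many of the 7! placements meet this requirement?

3720

Inclusion-exclusion on the 2 forbidden self-matches:
Σ_{j=0}^{2} (-1)^j C(2,j)(7-j)!
= C(2,0)·7! - C(2,1)·6! + C(2,2)·5!
= 5040 - 1440 + 120
= 3720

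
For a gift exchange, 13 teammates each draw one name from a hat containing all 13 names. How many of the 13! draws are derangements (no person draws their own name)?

Recurrence: !13 = 13·!12 + (-1)^13.
!13 = 13·176214841 - 1 = 2290792932

2290792932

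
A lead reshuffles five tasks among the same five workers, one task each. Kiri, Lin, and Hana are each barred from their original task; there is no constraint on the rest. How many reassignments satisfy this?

Inclusion-exclusion on the 3 forbidden self-matches:
Σ_{j=0}^{3} (-1)^j C(3,j)(5-j)!
= C(3,0)·5! - C(3,1)·4! + C(3,2)·3! - C(3,3)·2!
= 120 - 72 + 18 - 2
= 64

64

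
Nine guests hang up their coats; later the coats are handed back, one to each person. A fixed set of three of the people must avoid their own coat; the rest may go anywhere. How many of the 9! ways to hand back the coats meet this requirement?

Let A_j be the event that the j-th constrained one is fixed. By inclusion-exclusion over the 3 events:
Σ_{j=0}^{3} (-1)^j C(3,j)(9-j)!
= C(3,0)·9! - C(3,1)·8! + C(3,2)·7! - C(3,3)·6!
= 362880 - 120960 + 15120 - 720
= 256320

256320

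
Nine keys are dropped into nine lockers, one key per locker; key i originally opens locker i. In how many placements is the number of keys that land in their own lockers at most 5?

362675

# with exactly i fixed is C(9,i)·!(9-i); sum over i=0..5:
  i=0: C(9,0)·!9 = 1·133496 = 133496
  i=1: C(9,1)·!8 = 9·14833 = 133497
  i=2: C(9,2)·!7 = 36·1854 = 66744
  i=3: C(9,3)·!6 = 84·265 = 22260
  i=4: C(9,4)·!5 = 126·44 = 5544
  i=5: C(9,5)·!4 = 126·9 = 1134
Total = 362675.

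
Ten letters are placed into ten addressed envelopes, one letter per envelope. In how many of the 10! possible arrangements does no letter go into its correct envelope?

1334961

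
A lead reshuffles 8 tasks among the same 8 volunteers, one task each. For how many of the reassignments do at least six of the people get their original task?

29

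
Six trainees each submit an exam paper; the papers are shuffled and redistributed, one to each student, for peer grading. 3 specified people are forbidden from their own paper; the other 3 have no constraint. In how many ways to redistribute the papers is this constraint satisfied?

Let A_j be the event that the j-th constrained one is fixed. By inclusion-exclusion over the 3 events:
Σ_{j=0}^{3} (-1)^j C(3,j)(6-j)!
= C(3,0)·6! - C(3,1)·5! + C(3,2)·4! - C(3,3)·3!
= 720 - 360 + 72 - 6
= 426

426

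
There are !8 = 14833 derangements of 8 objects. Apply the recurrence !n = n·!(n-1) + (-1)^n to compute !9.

133496

!9 = 9·14833 - 1 = 133496.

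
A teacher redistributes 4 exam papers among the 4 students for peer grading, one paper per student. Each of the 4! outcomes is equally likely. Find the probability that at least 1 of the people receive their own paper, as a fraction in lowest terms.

Favorable outcomes: Σ_{i≥1} C(4,i)·!(4-i) = 4·2 + 6·1 + 4·0 + 1·1 = 15.
Total outcomes: 4! = 24.
Probability = 15/24 = 5/8.

5/8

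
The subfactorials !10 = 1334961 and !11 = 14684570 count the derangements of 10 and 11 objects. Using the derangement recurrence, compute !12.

176214841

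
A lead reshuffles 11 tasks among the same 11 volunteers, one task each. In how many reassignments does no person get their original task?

14684570

By inclusion-exclusion, !11 = Σ (-1)^k · 11!/k! for k=0..11
= 11! - 11!/1! + 11!/2! - 11!/3! + 11!/4! - 11!/5! + 11!/6! - 11!/7! + 11!/8! - 11!/9! + 11!/10! - 11!/11!
= 39916800 - 39916800 + 19958400 - 6652800 + 1663200 - 332640 + 55440 - 7920 + 990 - 110 + 11 - 1
= 14684570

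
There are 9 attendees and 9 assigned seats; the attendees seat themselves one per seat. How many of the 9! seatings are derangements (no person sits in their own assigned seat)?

133496

!9 = 9! · Σ_{k=0}^{9} (-1)^k/k!
= 9! - 9!/1! + 9!/2! - 9!/3! + 9!/4! - 9!/5! + 9!/6! - 9!/7! + 9!/8! - 9!/9!
= 362880 - 362880 + 181440 - 60480 + 15120 - 3024 + 504 - 72 + 9 - 1
= 133496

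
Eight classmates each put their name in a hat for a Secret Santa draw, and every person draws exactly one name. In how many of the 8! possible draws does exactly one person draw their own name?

Pick the single fixed position: C(8,1) = 8 ways.
The remaining 7 must be deranged: !7 = 1854.
Total: 8 × 1854 = 14832.

14832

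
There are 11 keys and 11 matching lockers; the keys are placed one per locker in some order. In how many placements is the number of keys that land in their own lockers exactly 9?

Choose which 9 of the 11 are fixed: C(11,9) = 55.
The other 2 form a derangement: !2 = 1.
Total: 55 × 1 = 55.

55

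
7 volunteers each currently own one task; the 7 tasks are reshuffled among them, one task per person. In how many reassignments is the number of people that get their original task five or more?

Sum C(7,i)·!(7-i) for i = 5..7:
  i=5: C(7,5)·!2 = 21·1 = 21
  i=6: C(7,6)·!1 = 7·0 = 0
  i=7: C(7,7)·!0 = 1·1 = 1
Total = 22.

22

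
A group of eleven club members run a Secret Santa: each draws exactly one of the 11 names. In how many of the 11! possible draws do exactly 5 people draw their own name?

122430

Pick the 5 fixed positions: C(11,5) = 462 ways.
The remaining 6 must be deranged: !6 = 265.
Total: 462 × 265 = 122430.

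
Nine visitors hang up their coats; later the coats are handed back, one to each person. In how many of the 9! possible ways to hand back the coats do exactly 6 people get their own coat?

Pick the 6 fixed positions: C(9,6) = 84 ways.
The remaining 3 must be deranged: !3 = 2.
Total: 84 × 2 = 168.

168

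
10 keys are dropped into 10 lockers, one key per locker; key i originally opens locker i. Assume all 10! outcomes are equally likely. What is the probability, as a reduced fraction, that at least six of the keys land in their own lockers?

Favorable outcomes: Σ_{i≥6} C(10,i)·!(10-i) = 210·9 + 120·2 + 45·1 + 10·0 + 1·1 = 2176.
Total outcomes: 10! = 3628800.
Probability = 2176/3628800 = 17/28350.

17/28350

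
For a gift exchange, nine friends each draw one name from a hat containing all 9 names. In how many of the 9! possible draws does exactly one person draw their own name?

133497

Choose which one of the 9 is fixed: C(9,1) = 9.
The remaining 8 must be deranged: !8 = 14833.
Total: 9 × 14833 = 133497.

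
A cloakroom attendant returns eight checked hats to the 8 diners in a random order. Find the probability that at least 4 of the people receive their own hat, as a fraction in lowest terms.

257/13440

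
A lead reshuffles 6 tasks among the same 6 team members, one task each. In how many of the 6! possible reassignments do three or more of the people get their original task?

Sum C(6,i)·!(6-i) for i = 3..6:
  i=3: C(6,3)·!3 = 20·2 = 40
  i=4: C(6,4)·!2 = 15·1 = 15
  i=5: C(6,5)·!1 = 6·0 = 0
  i=6: C(6,6)·!0 = 1·1 = 1
Total = 56.

56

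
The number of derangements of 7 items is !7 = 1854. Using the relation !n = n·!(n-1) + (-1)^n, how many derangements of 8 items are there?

!8 = 8·1854 + 1 = 14833.

14833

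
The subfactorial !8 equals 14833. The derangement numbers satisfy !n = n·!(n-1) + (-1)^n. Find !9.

133496

!9 = 9·14833 - 1 = 133496.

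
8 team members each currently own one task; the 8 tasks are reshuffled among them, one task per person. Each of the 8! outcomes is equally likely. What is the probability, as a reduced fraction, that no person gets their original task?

2119/5760

Favorable outcomes: !8 = 14833.
Total outcomes: 8! = 40320.
Probability = 14833/40320 = 2119/5760.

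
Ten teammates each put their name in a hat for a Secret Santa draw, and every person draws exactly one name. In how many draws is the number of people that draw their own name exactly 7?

Pick the 7 fixed positions: C(10,7) = 120 ways.
The other 3 form a derangement: !3 = 2.
Total: 120 × 2 = 240.

240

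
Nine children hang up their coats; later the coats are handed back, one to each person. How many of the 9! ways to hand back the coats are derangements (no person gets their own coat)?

133496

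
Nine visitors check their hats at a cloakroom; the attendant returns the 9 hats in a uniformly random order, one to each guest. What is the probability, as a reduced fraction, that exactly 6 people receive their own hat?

1/2160

Favorable outcomes: C(9,6)·!3 = 84·2 = 168.
Total outcomes: 9! = 362880.
Probability = 168/362880 = 1/2160.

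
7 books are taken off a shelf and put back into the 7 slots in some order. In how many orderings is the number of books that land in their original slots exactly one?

Pick the single fixed position: C(7,1) = 7 ways.
The remaining 6 must be deranged: !6 = 265.
Total: 7 × 265 = 1855.

1855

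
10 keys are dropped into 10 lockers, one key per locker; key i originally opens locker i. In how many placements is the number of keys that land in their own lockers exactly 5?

11088

Choose which 5 of the 10 are fixed: C(10,5) = 252.
The other 5 form a derangement: !5 = 44.
Total: 252 × 44 = 11088.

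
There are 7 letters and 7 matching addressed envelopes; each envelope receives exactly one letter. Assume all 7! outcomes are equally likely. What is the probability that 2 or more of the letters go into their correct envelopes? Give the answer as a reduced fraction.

1331/5040

Favorable outcomes: Σ_{i≥2} C(7,i)·!(7-i) = 21·44 + 35·9 + 35·2 + 21·1 + 7·0 + 1·1 = 1331.
Total outcomes: 7! = 5040.
Probability = 1331/5040 = 1331/5040.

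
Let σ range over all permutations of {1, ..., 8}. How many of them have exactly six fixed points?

28

Choose which 6 of the 8 are fixed: C(8,6) = 28.
The remaining 2 must be deranged: !2 = 1.
Total: 28 × 1 = 28.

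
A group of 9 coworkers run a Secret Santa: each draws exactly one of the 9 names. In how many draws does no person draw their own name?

133496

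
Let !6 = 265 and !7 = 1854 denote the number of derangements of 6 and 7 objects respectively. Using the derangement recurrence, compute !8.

14833

!8 = (8-1)·(!7 + !6) = 7·(1854 + 265) = 7·2119 = 14833.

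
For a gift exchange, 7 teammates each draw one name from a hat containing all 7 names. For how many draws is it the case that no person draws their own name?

!7 = 7! · Σ_{k=0}^{7} (-1)^k/k!
= 7! - 7!/1! + 7!/2! - 7!/3! + 7!/4! - 7!/5! + 7!/6! - 7!/7!
= 5040 - 5040 + 2520 - 840 + 210 - 42 + 7 - 1
= 1854

1854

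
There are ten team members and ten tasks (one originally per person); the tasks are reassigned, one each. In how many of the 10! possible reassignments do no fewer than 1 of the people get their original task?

2293839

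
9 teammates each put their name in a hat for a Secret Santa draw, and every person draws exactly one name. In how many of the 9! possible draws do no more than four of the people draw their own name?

361541

# with exactly i fixed is C(9,i)·!(9-i); sum over i=0..4:
  i=0: C(9,0)·!9 = 1·133496 = 133496
  i=1: C(9,1)·!8 = 9·14833 = 133497
  i=2: C(9,2)·!7 = 36·1854 = 66744
  i=3: C(9,3)·!6 = 84·265 = 22260
  i=4: C(9,4)·!5 = 126·44 = 5544
Total = 361541.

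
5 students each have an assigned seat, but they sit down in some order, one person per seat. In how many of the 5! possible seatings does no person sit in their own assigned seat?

44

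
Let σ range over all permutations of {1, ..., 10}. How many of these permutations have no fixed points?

1334961

The subfactorial !10 = [10!/e] (nearest integer).
10! = 3628800, and 3628800/e ≈ 1334960.92, so !10 = 1334961.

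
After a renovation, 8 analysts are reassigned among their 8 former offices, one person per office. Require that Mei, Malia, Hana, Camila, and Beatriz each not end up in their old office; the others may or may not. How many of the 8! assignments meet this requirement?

21234

Inclusion-exclusion on the 5 forbidden self-matches:
Σ_{j=0}^{5} (-1)^j C(5,j)(8-j)!
= C(5,0)·8! - C(5,1)·7! + C(5,2)·6! - C(5,3)·5! + C(5,4)·4! - C(5,5)·3!
= 40320 - 25200 + 7200 - 1200 + 120 - 6
= 21234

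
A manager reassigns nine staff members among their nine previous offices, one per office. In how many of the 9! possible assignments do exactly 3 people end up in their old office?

Choose which 3 of the 9 are fixed: C(9,3) = 84.
The other 6 form a derangement: !6 = 265.
Total: 84 × 265 = 22260.

22260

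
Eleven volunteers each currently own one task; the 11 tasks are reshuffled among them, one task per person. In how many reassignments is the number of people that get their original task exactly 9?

55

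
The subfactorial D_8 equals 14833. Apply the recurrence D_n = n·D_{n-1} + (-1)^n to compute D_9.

133496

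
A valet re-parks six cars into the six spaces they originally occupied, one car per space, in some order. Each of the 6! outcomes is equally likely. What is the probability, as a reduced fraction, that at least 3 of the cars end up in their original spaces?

Favorable outcomes: Σ_{i≥3} C(6,i)·!(6-i) = 20·2 + 15·1 + 6·0 + 1·1 = 56.
Total outcomes: 6! = 720.
Probability = 56/720 = 7/90.

7/90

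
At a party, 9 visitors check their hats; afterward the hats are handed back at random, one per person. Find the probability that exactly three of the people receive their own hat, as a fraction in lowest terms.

53/864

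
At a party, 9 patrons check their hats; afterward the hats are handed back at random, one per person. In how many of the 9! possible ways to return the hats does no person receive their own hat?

!9 is the nearest integer to 9!/e.
9! = 362880, and 362880/e ≈ 133496.09, so !9 = 133496.

133496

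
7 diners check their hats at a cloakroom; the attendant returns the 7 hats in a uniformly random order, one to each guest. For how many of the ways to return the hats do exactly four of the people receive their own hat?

Choose which 4 of the 7 are fixed: C(7,4) = 35.
The other 3 form a derangement: !3 = 2.
Total: 35 × 2 = 70.

70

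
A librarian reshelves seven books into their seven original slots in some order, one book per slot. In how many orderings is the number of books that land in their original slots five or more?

22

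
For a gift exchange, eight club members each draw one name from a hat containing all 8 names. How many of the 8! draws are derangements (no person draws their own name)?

14833

!8 = 8! · Σ_{k=0}^{8} (-1)^k/k!
= 8! - 8!/1! + 8!/2! - 8!/3! + 8!/4! - 8!/5! + 8!/6! - 8!/7! + 8!/8!
= 40320 - 40320 + 20160 - 6720 + 1680 - 336 + 56 - 8 + 1
= 14833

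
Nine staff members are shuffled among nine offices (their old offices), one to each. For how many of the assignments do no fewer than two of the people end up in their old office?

95887

Sum C(9,i)·!(9-i) for i = 2..9:
  i=2: C(9,2)·!7 = 36·1854 = 66744
  i=3: C(9,3)·!6 = 84·265 = 22260
  i=4: C(9,4)·!5 = 126·44 = 5544
  i=5: C(9,5)·!4 = 126·9 = 1134
  i=6: C(9,6)·!3 = 84·2 = 168
  i=7: C(9,7)·!2 = 36·1 = 36
  i=8: C(9,8)·!1 = 9·0 = 0
  i=9: C(9,9)·!0 = 1·1 = 1
Total = 95887.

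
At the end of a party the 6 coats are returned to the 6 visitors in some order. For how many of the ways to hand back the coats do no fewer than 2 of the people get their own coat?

191

# with exactly i fixed is C(6,i)·!(6-i); sum over i=2..6:
  i=2: C(6,2)·!4 = 15·9 = 135
  i=3: C(6,3)·!3 = 20·2 = 40
  i=4: C(6,4)·!2 = 15·1 = 15
  i=5: C(6,5)·!1 = 6·0 = 0
  i=6: C(6,6)·!0 = 1·1 = 1
Total = 191.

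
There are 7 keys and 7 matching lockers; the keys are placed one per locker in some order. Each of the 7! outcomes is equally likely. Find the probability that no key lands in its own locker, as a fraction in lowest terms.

Favorable outcomes: !7 = 1854.
Total outcomes: 7! = 5040.
Probability = 1854/5040 = 103/280.

103/280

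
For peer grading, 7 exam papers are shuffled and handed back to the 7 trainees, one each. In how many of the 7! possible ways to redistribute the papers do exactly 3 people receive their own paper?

315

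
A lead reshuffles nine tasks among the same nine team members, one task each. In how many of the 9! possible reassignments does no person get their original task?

By inclusion-exclusion, !9 = Σ (-1)^k · 9!/k! for k=0..9
= 9! - 9!/1! + 9!/2! - 9!/3! + 9!/4! - 9!/5! + 9!/6! - 9!/7! + 9!/8! - 9!/9!
= 362880 - 362880 + 181440 - 60480 + 15120 - 3024 + 504 - 72 + 9 - 1
= 133496

133496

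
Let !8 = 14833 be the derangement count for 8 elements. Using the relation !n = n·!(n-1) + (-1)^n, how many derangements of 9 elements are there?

133496

!9 = 9·14833 - 1 = 133496.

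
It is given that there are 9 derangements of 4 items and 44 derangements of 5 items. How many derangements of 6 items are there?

D_6 = (6-1)·(D_5 + D_4) = 5·(44 + 9) = 5·53 = 265.

265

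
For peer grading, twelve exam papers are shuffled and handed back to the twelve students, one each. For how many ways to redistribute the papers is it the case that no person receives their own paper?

176214841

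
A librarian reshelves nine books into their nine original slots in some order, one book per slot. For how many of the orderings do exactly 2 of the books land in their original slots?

66744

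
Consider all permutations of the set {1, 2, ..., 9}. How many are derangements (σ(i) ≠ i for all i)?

!9 = 9! · Σ_{k=0}^{9} (-1)^k/k!
= 9! - 9!/1! + 9!/2! - 9!/3! + 9!/4! - 9!/5! + 9!/6! - 9!/7! + 9!/8! - 9!/9!
= 362880 - 362880 + 181440 - 60480 + 15120 - 3024 + 504 - 72 + 9 - 1
= 133496

133496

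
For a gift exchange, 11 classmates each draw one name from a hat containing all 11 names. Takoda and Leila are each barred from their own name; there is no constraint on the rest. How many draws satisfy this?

Let A_j be the event that the j-th constrained one is fixed. By inclusion-exclusion over the 2 events:
Σ_{j=0}^{2} (-1)^j C(2,j)(11-j)!
= C(2,0)·11! - C(2,1)·10! + C(2,2)·9!
= 39916800 - 7257600 + 362880
= 33022080

33022080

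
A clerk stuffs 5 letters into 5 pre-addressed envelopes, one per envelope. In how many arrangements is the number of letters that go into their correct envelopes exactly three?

Pick the 3 fixed positions: C(5,3) = 10 ways.
The remaining 2 must be deranged: !2 = 1.
Total: 10 × 1 = 10.

10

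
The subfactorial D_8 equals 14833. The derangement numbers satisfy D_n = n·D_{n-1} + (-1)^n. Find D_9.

133496

D_9 = 9·14833 - 1 = 133496.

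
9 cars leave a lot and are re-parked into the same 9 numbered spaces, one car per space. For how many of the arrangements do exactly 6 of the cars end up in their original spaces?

168

Choose which 6 of the 9 are fixed: C(9,6) = 84.
The other 3 form a derangement: !3 = 2.
Total: 84 × 2 = 168.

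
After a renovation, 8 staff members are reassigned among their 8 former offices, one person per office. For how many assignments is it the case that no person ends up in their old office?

The subfactorial !8 = [8!/e] (nearest integer).
8! = 40320, and 40320/e ≈ 14832.90, so !8 = 14833.

14833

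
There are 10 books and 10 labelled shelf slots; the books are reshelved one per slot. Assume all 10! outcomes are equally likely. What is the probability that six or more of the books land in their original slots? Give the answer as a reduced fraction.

17/28350

Favorable outcomes: Σ_{i≥6} C(10,i)·!(10-i) = 210·9 + 120·2 + 45·1 + 10·0 + 1·1 = 2176.
Total outcomes: 10! = 3628800.
Probability = 2176/3628800 = 17/28350.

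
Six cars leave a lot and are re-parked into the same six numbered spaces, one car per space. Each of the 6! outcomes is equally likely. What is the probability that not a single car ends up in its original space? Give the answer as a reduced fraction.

Favorable outcomes: !6 = 265.
Total outcomes: 6! = 720.
Probability = 265/720 = 53/144.

53/144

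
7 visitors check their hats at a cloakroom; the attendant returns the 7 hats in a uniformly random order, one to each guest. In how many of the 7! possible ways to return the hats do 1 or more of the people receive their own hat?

3186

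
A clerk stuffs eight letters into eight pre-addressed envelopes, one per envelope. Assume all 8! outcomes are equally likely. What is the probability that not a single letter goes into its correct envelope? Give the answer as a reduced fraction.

2119/5760

Favorable outcomes: !8 = 14833.
Total outcomes: 8! = 40320.
Probability = 14833/40320 = 2119/5760.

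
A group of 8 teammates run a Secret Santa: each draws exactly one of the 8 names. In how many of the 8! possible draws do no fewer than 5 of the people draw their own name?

# with exactly i fixed is C(8,i)·!(8-i); sum over i=5..8:
  i=5: C(8,5)·!3 = 56·2 = 112
  i=6: C(8,6)·!2 = 28·1 = 28
  i=7: C(8,7)·!1 = 8·0 = 0
  i=8: C(8,8)·!0 = 1·1 = 1
Total = 141.

141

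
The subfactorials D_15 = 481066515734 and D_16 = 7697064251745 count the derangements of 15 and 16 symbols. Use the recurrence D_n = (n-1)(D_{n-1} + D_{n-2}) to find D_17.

D_17 = (17-1)·(D_16 + D_15) = 16·(7697064251745 + 481066515734) = 16·8178130767479 = 130850092279664.

130850092279664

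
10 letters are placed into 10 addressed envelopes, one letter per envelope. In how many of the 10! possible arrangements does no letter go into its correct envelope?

Use !n = n·!(n-1) + (-1)^n.
!10 = 10·133496 + 1 = 1334961

1334961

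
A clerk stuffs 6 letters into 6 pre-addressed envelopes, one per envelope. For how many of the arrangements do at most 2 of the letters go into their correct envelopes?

664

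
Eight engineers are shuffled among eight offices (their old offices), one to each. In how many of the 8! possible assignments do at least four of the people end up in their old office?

# with exactly i fixed is C(8,i)·!(8-i); sum over i=4..8:
  i=4: C(8,4)·!4 = 70·9 = 630
  i=5: C(8,5)·!3 = 56·2 = 112
  i=6: C(8,6)·!2 = 28·1 = 28
  i=7: C(8,7)·!1 = 8·0 = 0
  i=8: C(8,8)·!0 = 1·1 = 1
Total = 771.

771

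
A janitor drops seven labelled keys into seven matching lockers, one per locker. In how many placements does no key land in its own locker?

The subfactorial !7 = [7!/e] (nearest integer).
7! = 5040, and 5040/e ≈ 1854.11, so !7 = 1854.

1854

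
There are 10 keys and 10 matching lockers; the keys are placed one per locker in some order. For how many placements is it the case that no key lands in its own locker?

1334961

Use !n = n·!(n-1) + (-1)^n.
!10 = 10·133496 + 1 = 1334961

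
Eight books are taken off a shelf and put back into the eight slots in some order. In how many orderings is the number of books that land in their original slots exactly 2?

7420

Choose which 2 of the 8 are fixed: C(8,2) = 28.
The remaining 6 must be deranged: !6 = 265.
Total: 28 × 265 = 7420.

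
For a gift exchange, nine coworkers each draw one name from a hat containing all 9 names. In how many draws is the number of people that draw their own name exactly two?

66744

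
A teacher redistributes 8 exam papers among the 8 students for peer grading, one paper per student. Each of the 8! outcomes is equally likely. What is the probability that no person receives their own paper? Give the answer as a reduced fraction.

Favorable outcomes: !8 = 14833.
Total outcomes: 8! = 40320.
Probability = 14833/40320 = 2119/5760.

2119/5760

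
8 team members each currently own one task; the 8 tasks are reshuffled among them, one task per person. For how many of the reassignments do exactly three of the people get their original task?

2464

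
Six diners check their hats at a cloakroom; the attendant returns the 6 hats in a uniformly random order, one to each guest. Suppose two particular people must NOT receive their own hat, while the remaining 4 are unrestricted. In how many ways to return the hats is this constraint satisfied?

Inclusion-exclusion on the 2 forbidden self-matches:
Σ_{j=0}^{2} (-1)^j C(2,j)(6-j)!
= C(2,0)·6! - C(2,1)·5! + C(2,2)·4!
= 720 - 240 + 24
= 504

504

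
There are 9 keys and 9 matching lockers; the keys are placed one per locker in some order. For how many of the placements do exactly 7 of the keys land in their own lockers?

36

Pick the 7 fixed positions: C(9,7) = 36 ways.
The remaining 2 must be deranged: !2 = 1.
Total: 36 × 1 = 36.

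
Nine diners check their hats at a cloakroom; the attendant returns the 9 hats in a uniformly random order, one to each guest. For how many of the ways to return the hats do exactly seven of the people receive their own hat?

Pick the 7 fixed positions: C(9,7) = 36 ways.
The remaining 2 must be deranged: !2 = 1.
Total: 36 × 1 = 36.

36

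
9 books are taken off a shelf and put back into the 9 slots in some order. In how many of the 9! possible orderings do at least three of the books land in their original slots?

29143

Sum C(9,i)·!(9-i) for i = 3..9:
  i=3: C(9,3)·!6 = 84·265 = 22260
  i=4: C(9,4)·!5 = 126·44 = 5544
  i=5: C(9,5)·!4 = 126·9 = 1134
  i=6: C(9,6)·!3 = 84·2 = 168
  i=7: C(9,7)·!2 = 36·1 = 36
  i=8: C(9,8)·!1 = 9·0 = 0
  i=9: C(9,9)·!0 = 1·1 = 1
Total = 29143.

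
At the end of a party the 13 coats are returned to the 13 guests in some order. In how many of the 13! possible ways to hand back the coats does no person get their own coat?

Recurrence: !13 = 13·!12 + (-1)^13.
!13 = 13·176214841 - 1 = 2290792932

2290792932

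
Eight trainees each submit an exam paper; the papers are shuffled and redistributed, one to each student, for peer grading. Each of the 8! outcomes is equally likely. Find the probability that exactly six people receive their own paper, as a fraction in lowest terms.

1/1440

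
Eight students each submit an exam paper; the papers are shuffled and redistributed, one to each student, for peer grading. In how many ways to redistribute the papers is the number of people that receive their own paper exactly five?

Choose which 5 of the 8 are fixed: C(8,5) = 56.
The other 3 form a derangement: !3 = 2.
Total: 56 × 2 = 112.

112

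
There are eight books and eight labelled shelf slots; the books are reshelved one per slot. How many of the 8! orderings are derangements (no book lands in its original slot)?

By inclusion-exclusion, !8 = Σ (-1)^k · 8!/k! for k=0..8
= 8! - 8!/1! + 8!/2! - 8!/3! + 8!/4! - 8!/5! + 8!/6! - 8!/7! + 8!/8!
= 40320 - 40320 + 20160 - 6720 + 1680 - 336 + 56 - 8 + 1
= 14833

14833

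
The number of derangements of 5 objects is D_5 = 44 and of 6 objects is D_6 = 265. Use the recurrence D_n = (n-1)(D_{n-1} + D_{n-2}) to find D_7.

1854

D_7 = (7-1)·(D_6 + D_5) = 6·(265 + 44) = 6·309 = 1854.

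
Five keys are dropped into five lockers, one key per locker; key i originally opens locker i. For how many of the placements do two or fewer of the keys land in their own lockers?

109

Sum C(5,i)·!(5-i) for i = 0..2:
  i=0: C(5,0)·!5 = 1·44 = 44
  i=1: C(5,1)·!4 = 5·9 = 45
  i=2: C(5,2)·!3 = 10·2 = 20
Total = 109.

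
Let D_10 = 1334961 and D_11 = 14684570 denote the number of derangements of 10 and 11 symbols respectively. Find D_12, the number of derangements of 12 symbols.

D_12 = (12-1)·(D_11 + D_10) = 11·(14684570 + 1334961) = 11·16019531 = 176214841.

176214841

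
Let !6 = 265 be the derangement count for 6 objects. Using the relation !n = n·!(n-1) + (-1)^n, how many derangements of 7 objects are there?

1854

!7 = 7·265 - 1 = 1854.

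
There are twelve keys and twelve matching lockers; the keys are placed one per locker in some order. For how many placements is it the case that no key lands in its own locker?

176214841

By inclusion-exclusion, !12 = Σ (-1)^k · 12!/k! for k=0..12
= 12! - 12!/1! + 12!/2! - 12!/3! + 12!/4! - 12!/5! + 12!/6! - 12!/7! + 12!/8! - 12!/9! + 12!/10! - 12!/11! + 12!/12!
= 479001600 - 479001600 + 239500800 - 79833600 + 19958400 - 3991680 + 665280 - 95040 + 11880 - 1320 + 132 - 12 + 1
= 176214841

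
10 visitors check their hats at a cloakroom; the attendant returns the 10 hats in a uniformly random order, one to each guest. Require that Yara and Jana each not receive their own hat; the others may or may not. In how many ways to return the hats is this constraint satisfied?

Inclusion-exclusion on the 2 forbidden self-matches:
Σ_{j=0}^{2} (-1)^j C(2,j)(10-j)!
= C(2,0)·10! - C(2,1)·9! + C(2,2)·8!
= 3628800 - 725760 + 40320
= 2943360

2943360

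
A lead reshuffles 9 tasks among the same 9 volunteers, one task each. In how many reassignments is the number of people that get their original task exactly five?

1134

Pick the 5 fixed positions: C(9,5) = 126 ways.
The remaining 4 must be deranged: !4 = 9.
Total: 126 × 9 = 1134.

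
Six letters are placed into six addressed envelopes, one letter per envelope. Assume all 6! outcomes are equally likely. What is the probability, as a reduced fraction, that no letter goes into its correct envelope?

53/144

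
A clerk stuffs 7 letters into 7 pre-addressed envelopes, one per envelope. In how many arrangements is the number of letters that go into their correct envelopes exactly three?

315

Choose which 3 of the 7 are fixed: C(7,3) = 35.
The remaining 4 must be deranged: !4 = 9.
Total: 35 × 9 = 315.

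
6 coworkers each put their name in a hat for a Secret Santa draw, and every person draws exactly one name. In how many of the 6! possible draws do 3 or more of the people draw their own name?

56

# with exactly i fixed is C(6,i)·!(6-i); sum over i=3..6:
  i=3: C(6,3)·!3 = 20·2 = 40
  i=4: C(6,4)·!2 = 15·1 = 15
  i=5: C(6,5)·!1 = 6·0 = 0
  i=6: C(6,6)·!0 = 1·1 = 1
Total = 56.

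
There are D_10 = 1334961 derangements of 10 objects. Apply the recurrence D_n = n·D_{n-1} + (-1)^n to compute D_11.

D_11 = 11·1334961 - 1 = 14684570.

14684570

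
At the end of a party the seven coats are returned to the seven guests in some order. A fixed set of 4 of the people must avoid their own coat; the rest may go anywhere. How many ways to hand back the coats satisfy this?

Inclusion-exclusion on the 4 forbidden self-matches:
Σ_{j=0}^{4} (-1)^j C(4,j)(7-j)!
= C(4,0)·7! - C(4,1)·6! + C(4,2)·5! - C(4,3)·4! + C(4,4)·3!
= 5040 - 2880 + 720 - 96 + 6
= 2790

2790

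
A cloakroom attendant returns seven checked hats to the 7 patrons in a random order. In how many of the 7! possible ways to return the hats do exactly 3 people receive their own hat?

Choose which 3 of the 7 are fixed: C(7,3) = 35.
The other 4 form a derangement: !4 = 9.
Total: 35 × 9 = 315.

315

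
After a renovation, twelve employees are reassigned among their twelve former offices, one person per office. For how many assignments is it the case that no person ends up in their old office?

Recurrence: !12 = 12·!11 + (-1)^12.
!12 = 12·14684570 + 1 = 176214841

176214841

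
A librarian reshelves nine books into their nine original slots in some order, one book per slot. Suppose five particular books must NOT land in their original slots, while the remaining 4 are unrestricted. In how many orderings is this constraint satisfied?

205056

Inclusion-exclusion on the 5 forbidden self-matches:
Σ_{j=0}^{5} (-1)^j C(5,j)(9-j)!
= C(5,0)·9! - C(5,1)·8! + C(5,2)·7! - C(5,3)·6! + C(5,4)·5! - C(5,5)·4!
= 362880 - 201600 + 50400 - 7200 + 600 - 24
= 205056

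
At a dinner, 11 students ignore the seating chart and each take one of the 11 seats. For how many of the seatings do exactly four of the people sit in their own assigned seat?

611820

Choose which 4 of the 11 are fixed: C(11,4) = 330.
The remaining 7 must be deranged: !7 = 1854.
Total: 330 × 1854 = 611820.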